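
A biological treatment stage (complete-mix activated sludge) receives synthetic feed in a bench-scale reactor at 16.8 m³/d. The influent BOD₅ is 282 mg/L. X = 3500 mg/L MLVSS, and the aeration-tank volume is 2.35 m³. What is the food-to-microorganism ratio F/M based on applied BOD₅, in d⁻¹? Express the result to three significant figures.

F/M ≈ 0.576 d⁻¹

Food-to-microorganism ratio F/M = Q S₀ / (V X) = 16.8 × 282 / (2.350 × 3500) = 0.5760 d⁻¹.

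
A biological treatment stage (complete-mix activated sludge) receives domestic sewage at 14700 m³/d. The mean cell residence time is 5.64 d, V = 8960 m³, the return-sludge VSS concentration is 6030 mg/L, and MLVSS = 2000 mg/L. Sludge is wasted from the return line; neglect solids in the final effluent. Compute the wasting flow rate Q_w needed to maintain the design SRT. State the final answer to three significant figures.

Q_w = (V·X)/(θ_c X_r) = 8960 × 2000 / (5.64 × 6030) = 526.9 m³/d.

Q_w ≈ 527 m³/d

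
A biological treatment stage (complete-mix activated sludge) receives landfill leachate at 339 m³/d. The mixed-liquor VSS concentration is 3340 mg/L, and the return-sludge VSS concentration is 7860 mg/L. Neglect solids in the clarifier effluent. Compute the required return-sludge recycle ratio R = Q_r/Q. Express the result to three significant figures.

R ≈ 0.739

R = Q_r/Q = X/(X_r − X) = 3340 / (7860 − 3340) = 0.7389.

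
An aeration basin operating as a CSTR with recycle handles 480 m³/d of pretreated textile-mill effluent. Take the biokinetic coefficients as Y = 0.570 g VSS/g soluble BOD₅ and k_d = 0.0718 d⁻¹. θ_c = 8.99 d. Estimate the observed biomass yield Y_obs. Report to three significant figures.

Correct the yield for decay: Y_obs = Y/(1 + k_d θ_c) = 0.570 / (1 + 0.0718 × 8.99) = 0.570 / 1.645 = 0.3464.

Y_obs ≈ 0.346 g VSS/g soluble BOD₅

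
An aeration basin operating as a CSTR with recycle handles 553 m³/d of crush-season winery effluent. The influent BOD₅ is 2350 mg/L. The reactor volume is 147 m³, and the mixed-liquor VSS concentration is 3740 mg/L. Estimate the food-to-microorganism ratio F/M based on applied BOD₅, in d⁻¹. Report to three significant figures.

F/M ≈ 2.36 d⁻¹

F/M = Q·S₀ / (V·X) = 553 × 2350 / (147.0 × 3740) = 2.364 g BOD₅·(g VSS·d)⁻¹.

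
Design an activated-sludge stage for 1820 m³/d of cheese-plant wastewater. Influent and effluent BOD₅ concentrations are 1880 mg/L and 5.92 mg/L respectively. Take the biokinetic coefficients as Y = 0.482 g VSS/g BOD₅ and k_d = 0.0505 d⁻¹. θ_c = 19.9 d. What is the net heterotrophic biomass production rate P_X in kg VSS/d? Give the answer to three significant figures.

Correct the yield for decay: Y_obs = Y/(1 + k_d θ_c) = 0.482 / (1 + 0.0505 × 19.9) = 0.482 / 2.005 = 0.2404.
Mass of BOD₅ removed per day: Q(S₀ − S) = 1820 × 1874 g/m³ = 3411 kg/d.
Biomass produced: P_X = Y_obs·Q·ΔS = 0.2404 × 3411 ≈ 820.0 kg VSS/d.

P_X ≈ 820 kg VSS/d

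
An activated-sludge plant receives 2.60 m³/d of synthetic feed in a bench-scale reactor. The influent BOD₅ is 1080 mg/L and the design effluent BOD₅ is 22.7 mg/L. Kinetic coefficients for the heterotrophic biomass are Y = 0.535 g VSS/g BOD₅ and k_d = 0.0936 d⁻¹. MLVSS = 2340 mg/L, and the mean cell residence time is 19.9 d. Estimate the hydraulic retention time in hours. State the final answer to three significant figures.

Rearranging the biomass balance for a CMAS with decay, V = Y·Q·ΔS·θ_c / [X·(1+k_d θ_c)] = 0.535 × 2.60 × (1080 − 22.7) × 19.9 / [2340 × (1 + 0.0936 × 19.9)] = 2.93×10^4 / 6699 = 4.369 m³.
τ = V/Q = 4.369/2.60 = 1.680 d, or 40.33 h.

τ ≈ 40.3 h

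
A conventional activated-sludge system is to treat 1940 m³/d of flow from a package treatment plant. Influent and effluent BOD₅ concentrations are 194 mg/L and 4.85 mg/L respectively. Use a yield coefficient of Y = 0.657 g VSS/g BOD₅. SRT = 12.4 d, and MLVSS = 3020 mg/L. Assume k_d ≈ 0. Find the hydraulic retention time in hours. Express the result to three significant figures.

τ ≈ 12.2 h

With k_d = 0 the design equation reduces to V = Y Q (S₀−S) θ_c / X = 0.657 × 1940 × (194 − 4.85) × 12.4 / 3020 = 989.9 m³.
Hydraulic retention time τ = V/Q = 989.9 / 1940 = 0.5103 d = 12.25 h.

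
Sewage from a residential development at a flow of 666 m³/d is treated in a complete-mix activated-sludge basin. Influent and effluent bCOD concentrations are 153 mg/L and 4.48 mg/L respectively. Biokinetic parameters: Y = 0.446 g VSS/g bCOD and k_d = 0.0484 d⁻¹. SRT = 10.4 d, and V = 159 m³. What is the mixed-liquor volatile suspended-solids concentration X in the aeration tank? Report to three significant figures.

X ≈ 1920 mg/L

X = Y·Q·ΔS·θ_c / [V·(1 + k_d θ_c)] = 0.446 × 666 × (153 − 4.48) × 10.4 / [159 × (1 + 0.0484 × 10.4)] = 1919 mg/L.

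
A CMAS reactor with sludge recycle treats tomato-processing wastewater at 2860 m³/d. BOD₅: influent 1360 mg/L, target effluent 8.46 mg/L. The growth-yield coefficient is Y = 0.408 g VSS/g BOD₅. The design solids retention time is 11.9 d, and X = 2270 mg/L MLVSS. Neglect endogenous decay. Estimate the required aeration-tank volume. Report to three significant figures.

V ≈ 8270 m³

V·X = Y·Q·ΔS·θ_c gives V = 0.408 × 2860 × (1360 − 8.46) × 11.9 / 2270 = 8268 m³.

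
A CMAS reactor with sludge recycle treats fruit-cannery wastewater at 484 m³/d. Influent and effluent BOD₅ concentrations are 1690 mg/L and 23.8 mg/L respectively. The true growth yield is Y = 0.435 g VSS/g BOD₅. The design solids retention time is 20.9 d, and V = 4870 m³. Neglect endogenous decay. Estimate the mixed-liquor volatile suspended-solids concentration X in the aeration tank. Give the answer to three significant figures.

Without decay, X = Y Q (S₀−S) θ_c / V = 0.435 × 484 × (1690 − 23.8) × 20.9 / 4870 = 1505 mg/L.

X ≈ 1510 mg/L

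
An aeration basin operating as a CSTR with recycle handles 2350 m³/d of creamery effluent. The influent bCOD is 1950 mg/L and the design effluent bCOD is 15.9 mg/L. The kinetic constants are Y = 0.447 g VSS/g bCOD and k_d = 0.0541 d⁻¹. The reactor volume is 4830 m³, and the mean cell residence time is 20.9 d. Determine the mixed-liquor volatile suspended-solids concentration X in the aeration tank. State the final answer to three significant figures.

Solving the biomass balance for X: X = Y Q (S₀−S) θ_c / [V (1+k_d θ_c)] = 0.447 × 2350 × (1950 − 15.9) × 20.9 / [4830 × (1 + 0.0541 × 20.9)] = 4126 mg/L.

X ≈ 4130 mg/L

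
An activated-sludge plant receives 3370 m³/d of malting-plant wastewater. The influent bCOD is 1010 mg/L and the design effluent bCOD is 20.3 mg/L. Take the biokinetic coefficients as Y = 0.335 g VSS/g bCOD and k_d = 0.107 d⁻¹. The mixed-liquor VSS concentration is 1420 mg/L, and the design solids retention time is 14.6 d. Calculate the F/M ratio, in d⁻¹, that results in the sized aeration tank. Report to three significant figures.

F/M ≈ 0.535 d⁻¹

From the SRT design equation V = Y Q (S₀−S) θ_c / [X (1 + k_d θ_c)] = 0.335 × 3370 × (1010 − 20.3) × 14.6 / [1420 × (1 + 0.107 × 14.6)] = 1.63×10^7 / 3638 = 4484 m³.
F/M = Q·S₀ / (V·X) = 3370 × 1010 / (4484 × 1420) = 0.5346 g bCOD·(g VSS·d)⁻¹.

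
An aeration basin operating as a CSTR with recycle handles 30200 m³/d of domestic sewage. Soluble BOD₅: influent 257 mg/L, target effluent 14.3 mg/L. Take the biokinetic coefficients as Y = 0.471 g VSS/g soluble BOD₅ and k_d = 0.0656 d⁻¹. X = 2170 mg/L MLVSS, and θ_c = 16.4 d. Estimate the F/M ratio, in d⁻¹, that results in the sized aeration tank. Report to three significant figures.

Steady-state biomass mass balance: V·X·(1 + k_d·θ_c) = Y·Q·(S₀ − S)·θ_c, so V = 0.471 × 30200 × (257 − 14.3) × 16.4 / [2170 × (1 + 0.0656 × 16.4)] = 5.66×10^7 / 4505 = 12569 m³.
F/M = Q·S₀ / (V·X) = 30200 × 257 / (12569 × 2170) = 0.2846 g soluble BOD₅·(g VSS·d)⁻¹.

F/M ≈ 0.285 d⁻¹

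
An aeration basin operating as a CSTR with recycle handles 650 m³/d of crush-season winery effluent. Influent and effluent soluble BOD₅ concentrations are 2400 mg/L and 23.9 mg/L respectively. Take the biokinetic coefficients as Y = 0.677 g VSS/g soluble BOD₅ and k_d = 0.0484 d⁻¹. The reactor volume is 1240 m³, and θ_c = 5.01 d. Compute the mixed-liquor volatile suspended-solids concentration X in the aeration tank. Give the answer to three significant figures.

X ≈ 3400 mg/L

From V·X·(1 + k_d·θ_c) = Y·Q·(S₀ − S)·θ_c: X = 0.677 × 650 × (2400 − 23.9) × 5.01 / [1240 × (1 + 0.0484 × 5.01)] = 3400 mg/L.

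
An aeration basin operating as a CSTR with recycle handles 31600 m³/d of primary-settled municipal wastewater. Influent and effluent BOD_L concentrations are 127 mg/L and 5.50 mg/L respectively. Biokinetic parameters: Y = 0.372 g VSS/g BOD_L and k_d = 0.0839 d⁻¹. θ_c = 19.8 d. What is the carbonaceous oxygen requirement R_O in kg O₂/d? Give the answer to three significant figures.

R_O ≈ 3080 kg O₂/d

The observed yield is Y_obs = Y/(1 + k_d·θ_c) = 0.372 / (1 + 0.0839 × 19.8) = 0.372 / 2.661 = 0.1398 g VSS per g BOD_L removed.
ΔS = 127 − 5.50 = 121.5 mg/L, so the substrate removal rate is 31600 × 121.5/1000 = 3839 kg BOD_L/d.
Biomass synthesised: P_X = Y_obs × 3839 = 536.7 kg VSS/d.
R_O = Q·ΔS − 1.42 P_X = 3839 − 762.1 = 3077 kg O₂/d.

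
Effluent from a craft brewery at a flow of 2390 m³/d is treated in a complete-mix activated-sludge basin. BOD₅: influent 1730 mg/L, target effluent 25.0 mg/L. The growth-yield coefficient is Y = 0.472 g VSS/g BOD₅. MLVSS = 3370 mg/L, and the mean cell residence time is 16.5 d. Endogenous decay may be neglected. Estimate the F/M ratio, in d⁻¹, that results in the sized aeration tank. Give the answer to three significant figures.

V·X = Y·Q·ΔS·θ_c gives V = 0.472 × 2390 × (1730 − 25.0) × 16.5 / 3370 = 9417 m³.
F/M = Q·S₀ / (V·X) = 2390 × 1730 / (9417 × 3370) = 0.1303 g BOD₅·(g VSS·d)⁻¹.

F/M ≈ 0.130 d⁻¹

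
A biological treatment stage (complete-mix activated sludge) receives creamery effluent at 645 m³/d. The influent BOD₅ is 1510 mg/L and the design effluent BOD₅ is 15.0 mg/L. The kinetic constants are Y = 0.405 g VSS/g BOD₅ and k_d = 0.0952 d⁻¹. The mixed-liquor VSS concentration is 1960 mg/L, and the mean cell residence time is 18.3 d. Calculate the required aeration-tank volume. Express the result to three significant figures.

V ≈ 1330 m³

Steady-state biomass mass balance: V·X·(1 + k_d·θ_c) = Y·Q·(S₀ − S)·θ_c, so V = 0.405 × 645 × (1510 − 15.0) × 18.3 / [1960 × (1 + 0.0952 × 18.3)] = 7.15×10^6 / 5375 = 1330 m³.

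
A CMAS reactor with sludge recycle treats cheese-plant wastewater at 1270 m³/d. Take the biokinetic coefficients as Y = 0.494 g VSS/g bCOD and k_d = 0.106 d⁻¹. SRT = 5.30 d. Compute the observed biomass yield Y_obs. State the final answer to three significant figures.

Correct the yield for decay: Y_obs = Y/(1 + k_d θ_c) = 0.494 / (1 + 0.106 × 5.30) = 0.494 / 1.562 = 0.3163.

Y_obs ≈ 0.316 g VSS/g bCOD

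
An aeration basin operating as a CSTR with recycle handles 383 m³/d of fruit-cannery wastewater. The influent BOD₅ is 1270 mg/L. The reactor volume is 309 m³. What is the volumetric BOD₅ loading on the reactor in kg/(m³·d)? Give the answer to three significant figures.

L_v ≈ 1.57 kg BOD₅/(m³·d)

L_v = Q S₀ / V = 383 × 1270 × 10⁻³ / 309.0 = 1.574 kg/(m³·d).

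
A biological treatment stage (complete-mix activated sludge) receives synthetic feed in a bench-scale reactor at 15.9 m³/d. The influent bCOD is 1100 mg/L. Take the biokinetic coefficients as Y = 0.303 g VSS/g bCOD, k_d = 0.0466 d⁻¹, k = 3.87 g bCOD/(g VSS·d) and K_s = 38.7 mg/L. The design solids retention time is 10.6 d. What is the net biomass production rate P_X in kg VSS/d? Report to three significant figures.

For a completely mixed reactor with recycle the Lawrence–McCarty relation gives S = K_s·(1 + k_d·θ_c) / [θ_c·(Y·k − k_d) − 1] = 38.7 × (1 + 0.0466 × 10.6) / [10.6 × (0.303 × 3.87 − 0.0466) − 1] = 57.82 / 10.94 = 5.287 mg/L.
Observed yield with endogenous decay: Y_obs = Y / (1 + k_d·θ_c) = 0.303 / (1 + 0.0466 × 10.6) = 0.303 / 1.494 = 0.2028 g VSS/g bCOD.
Substrate removed = Q·(S₀ − S) = 15.9 m³/d × (1100 − 5.29) g/m³ = 1.74×10^4 g/d = 17.41 kg/d.
So the net sludge growth is P_X = 0.2028 × 17.41 = 3.530 kg VSS/d.

P_X ≈ 3.53 kg VSS/d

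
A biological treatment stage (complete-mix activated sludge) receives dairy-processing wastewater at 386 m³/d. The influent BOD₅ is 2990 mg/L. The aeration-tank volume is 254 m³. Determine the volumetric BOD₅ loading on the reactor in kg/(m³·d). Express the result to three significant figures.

L_v ≈ 4.54 kg BOD₅/(m³·d)

Applied BOD₅ load per unit volume = Q·S₀/V = (386 × 2990/1000)/254.0 = 4.544 kg BOD₅·m⁻³·d⁻¹.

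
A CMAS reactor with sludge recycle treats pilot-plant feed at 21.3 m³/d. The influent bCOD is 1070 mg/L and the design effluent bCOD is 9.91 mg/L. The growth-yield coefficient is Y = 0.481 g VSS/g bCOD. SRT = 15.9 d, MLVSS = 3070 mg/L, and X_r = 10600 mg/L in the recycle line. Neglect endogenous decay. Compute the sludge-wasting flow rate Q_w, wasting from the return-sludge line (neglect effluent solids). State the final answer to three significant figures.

V·X = Y·Q·ΔS·θ_c gives V = 0.481 × 21.3 × (1070 − 9.91) × 15.9 / 3070 = 56.25 m³.
Q_w = (V·X)/(θ_c X_r) = 56.25 × 3070 / (15.9 × 10600) = 1.025 m³/d.

Q_w ≈ 1.02 m³/d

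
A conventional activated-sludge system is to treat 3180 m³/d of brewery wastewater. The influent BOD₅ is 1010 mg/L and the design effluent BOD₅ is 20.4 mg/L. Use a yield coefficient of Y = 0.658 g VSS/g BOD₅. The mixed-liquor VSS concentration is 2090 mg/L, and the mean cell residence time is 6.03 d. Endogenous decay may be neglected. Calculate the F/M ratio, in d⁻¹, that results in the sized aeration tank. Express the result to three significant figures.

F/M ≈ 0.257 d⁻¹

V·X = Y·Q·ΔS·θ_c gives V = 0.658 × 3180 × (1010 − 20.4) × 6.03 / 2090 = 5974 m³.
F/M = Q·S₀ / (V·X) = 3180 × 1010 / (5974 × 2090) = 0.2572 g BOD₅·(g VSS·d)⁻¹.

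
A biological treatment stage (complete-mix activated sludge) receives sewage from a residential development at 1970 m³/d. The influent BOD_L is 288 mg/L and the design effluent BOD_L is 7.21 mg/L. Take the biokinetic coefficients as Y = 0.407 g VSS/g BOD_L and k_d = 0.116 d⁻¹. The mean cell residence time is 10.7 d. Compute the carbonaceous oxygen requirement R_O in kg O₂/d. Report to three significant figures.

The observed yield is Y_obs = Y/(1 + k_d·θ_c) = 0.407 / (1 + 0.116 × 10.7) = 0.407 / 2.241 = 0.1816 g VSS per g BOD_L removed.
Substrate removed = Q·(S₀ − S) = 1970 m³/d × (288 − 7.21) g/m³ = 5.53×10^5 g/d = 553.2 kg/d.
Biomass synthesised: P_X = Y_obs × 553.2 = 100.5 kg VSS/d.
Carbonaceous O₂ demand = substrate oxidised − cell-mass equivalent = 553.2 − 1.42 × 100.5 = 410.5 kg O₂/d.

R_O ≈ 411 kg O₂/d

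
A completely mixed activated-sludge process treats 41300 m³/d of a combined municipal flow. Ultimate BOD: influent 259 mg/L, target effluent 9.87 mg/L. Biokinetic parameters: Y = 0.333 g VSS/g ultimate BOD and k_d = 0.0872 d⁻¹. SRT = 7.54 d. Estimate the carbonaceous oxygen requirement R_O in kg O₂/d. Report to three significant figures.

The observed yield is Y_obs = Y/(1 + k_d·θ_c) = 0.333 / (1 + 0.0872 × 7.54) = 0.333 / 1.657 = 0.2009 g VSS per g ultimate BOD removed.
Mass of ultimate BOD removed per day: Q(S₀ − S) = 41300 × 249.1 g/m³ = 10289 kg/d.
Biomass synthesised: P_X = Y_obs × 10289 = 2067 kg VSS/d.
R_O = Q·(S₀ − S) − 1.42·P_X = 10289 − 1.42 × 2067 = 7354 kg O₂/d.

R_O ≈ 7350 kg O₂/d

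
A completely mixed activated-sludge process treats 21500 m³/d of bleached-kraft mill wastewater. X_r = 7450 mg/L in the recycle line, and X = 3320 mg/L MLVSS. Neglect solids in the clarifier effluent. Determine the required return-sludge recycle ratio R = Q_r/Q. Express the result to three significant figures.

R ≈ 0.804

Solids balance on the clarifier gives (1+R)X = R·X_r, so R = X/(X_r − X) = 3320 / (7450 − 3320) = 0.8039.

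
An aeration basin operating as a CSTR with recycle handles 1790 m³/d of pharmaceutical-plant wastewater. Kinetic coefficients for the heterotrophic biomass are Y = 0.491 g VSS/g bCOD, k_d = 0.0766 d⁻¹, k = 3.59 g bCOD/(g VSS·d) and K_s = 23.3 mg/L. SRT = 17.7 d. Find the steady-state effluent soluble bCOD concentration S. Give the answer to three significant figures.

S ≈ 1.90 mg/L

For a completely mixed reactor with recycle the Lawrence–McCarty relation gives S = K_s·(1 + k_d·θ_c) / [θ_c·(Y·k − k_d) − 1] = 23.3 × (1 + 0.0766 × 17.7) / [17.7 × (0.491 × 3.59 − 0.0766) − 1] = 54.89 / 28.84 = 1.903 mg/L.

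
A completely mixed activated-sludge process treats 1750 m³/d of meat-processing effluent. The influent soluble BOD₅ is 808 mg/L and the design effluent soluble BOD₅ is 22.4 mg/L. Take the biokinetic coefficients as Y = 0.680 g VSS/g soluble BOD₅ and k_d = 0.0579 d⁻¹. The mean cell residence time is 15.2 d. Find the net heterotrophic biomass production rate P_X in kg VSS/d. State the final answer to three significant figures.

Y_obs = Y / (1 + k_d θ_c) = 0.680 / (1 + 0.0579 × 15.2) = 0.680 / 1.880 = 0.3617.
Q·(S₀ − S) = 1750 × (808 − 22.4) × 10⁻³ = 1375 kg/d removed.
Net biomass production P_X = Y_obs × Q·(S₀ − S) = 0.3617 × 1375 = 497.2 kg VSS/d.

P_X ≈ 497 kg VSS/d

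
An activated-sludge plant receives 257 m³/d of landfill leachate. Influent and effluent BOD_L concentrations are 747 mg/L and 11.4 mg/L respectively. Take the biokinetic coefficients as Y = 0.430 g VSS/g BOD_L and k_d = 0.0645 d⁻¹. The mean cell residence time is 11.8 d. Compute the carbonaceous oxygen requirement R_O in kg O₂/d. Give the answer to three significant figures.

Correct the yield for decay: Y_obs = Y/(1 + k_d θ_c) = 0.430 / (1 + 0.0645 × 11.8) = 0.430 / 1.761 = 0.2442.
Q·(S₀ − S) = 257 × (747 − 11.4) × 10⁻³ = 189.0 kg/d removed.
Biomass synthesised: P_X = Y_obs × 189.0 = 46.16 kg VSS/d.
R_O = Q·ΔS − 1.42 P_X = 189.0 − 65.55 = 123.5 kg O₂/d.

R_O ≈ 124 kg O₂/d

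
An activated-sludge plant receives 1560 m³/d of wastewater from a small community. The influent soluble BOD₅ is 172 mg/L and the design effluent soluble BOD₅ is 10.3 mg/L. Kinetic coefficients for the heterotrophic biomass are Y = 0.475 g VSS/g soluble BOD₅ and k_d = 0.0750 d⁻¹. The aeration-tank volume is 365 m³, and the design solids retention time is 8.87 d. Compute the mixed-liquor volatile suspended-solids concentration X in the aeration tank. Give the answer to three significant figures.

X ≈ 1750 mg/L

X = Y·Q·ΔS·θ_c / [V·(1 + k_d θ_c)] = 0.475 × 1560 × (172 − 10.3) × 8.87 / [365 × (1 + 0.0750 × 8.87)] = 1749 mg/L.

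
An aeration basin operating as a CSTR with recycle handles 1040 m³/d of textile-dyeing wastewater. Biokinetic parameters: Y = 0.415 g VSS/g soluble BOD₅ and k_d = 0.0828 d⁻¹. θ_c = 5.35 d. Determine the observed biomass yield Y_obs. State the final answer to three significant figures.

Y_obs ≈ 0.288 g VSS/g soluble BOD₅

Correct the yield for decay: Y_obs = Y/(1 + k_d θ_c) = 0.415 / (1 + 0.0828 × 5.35) = 0.415 / 1.443 = 0.2876.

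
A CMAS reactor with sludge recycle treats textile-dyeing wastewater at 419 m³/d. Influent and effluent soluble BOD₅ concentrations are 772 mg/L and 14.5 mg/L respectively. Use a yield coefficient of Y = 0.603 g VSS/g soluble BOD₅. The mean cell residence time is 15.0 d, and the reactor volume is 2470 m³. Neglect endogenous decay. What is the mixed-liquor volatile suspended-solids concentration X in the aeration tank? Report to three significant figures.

From V·X = Y·Q·(S₀ − S)·θ_c (decay neglected): X = 0.603 × 419 × (772 − 14.5) × 15.0 / 2470 = 1162 mg/L.

X ≈ 1160 mg/L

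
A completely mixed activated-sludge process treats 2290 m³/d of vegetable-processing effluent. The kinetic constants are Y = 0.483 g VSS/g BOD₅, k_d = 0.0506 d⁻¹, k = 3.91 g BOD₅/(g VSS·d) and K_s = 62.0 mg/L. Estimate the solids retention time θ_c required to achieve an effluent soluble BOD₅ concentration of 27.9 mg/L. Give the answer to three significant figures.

θ_c ≈ 1.87 d

From 1/θ_c = Y·k·S/(K_s + S) − k_d: Y·k·S/(K_s+S) = 0.483 × 3.91 × 27.9 / (62.0 + 27.9) = 0.5861 d⁻¹.
Then 1/θ_c = μ − k_d = 0.5861 − 0.0506 = 0.5355 d⁻¹, giving θ_c = 1.867 d.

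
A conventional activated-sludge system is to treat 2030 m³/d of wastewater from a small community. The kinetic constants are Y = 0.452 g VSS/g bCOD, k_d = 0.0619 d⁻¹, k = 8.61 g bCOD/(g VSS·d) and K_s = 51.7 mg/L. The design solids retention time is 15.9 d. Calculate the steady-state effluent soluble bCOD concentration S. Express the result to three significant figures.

For a completely mixed reactor with recycle the Lawrence–McCarty relation gives S = K_s·(1 + k_d·θ_c) / [θ_c·(Y·k − k_d) − 1] = 51.7 × (1 + 0.0619 × 15.9) / [15.9 × (0.452 × 8.61 − 0.0619) − 1] = 102.6 / 59.89 = 1.713 mg/L.

S ≈ 1.71 mg/L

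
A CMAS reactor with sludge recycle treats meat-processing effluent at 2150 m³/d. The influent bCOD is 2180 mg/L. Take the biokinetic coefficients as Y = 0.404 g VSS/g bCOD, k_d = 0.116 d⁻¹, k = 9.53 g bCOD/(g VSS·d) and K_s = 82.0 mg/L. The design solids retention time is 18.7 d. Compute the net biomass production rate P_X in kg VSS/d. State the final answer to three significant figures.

From the Monod/SRT balance for a CMAS, S = K_s·(1+k_d θ_c)/[θ_c·(Y k − k_d) − 1] = 82.0 × (1 + 0.116 × 18.7) / [18.7 × (0.404 × 9.53 − 0.116) − 1] = 259.9 / 68.83 = 3.776 mg/L.
Observed yield with endogenous decay: Y_obs = Y / (1 + k_d·θ_c) = 0.404 / (1 + 0.116 × 18.7) = 0.404 / 3.169 = 0.1275 g VSS/g bCOD.
Q·(S₀ − S) = 2150 × (2180 − 3.78) × 10⁻³ = 4679 kg/d removed.
Biomass produced: P_X = Y_obs·Q·ΔS = 0.1275 × 4679 ≈ 596.4 kg VSS/d.

P_X ≈ 596 kg VSS/d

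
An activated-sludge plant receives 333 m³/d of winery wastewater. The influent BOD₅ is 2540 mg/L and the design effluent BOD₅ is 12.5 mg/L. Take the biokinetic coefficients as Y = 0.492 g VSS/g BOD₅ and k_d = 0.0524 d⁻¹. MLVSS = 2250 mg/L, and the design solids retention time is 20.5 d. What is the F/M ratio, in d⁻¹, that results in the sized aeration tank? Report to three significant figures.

F/M ≈ 0.207 d⁻¹

From the SRT design equation V = Y Q (S₀−S) θ_c / [X (1 + k_d θ_c)] = 0.492 × 333 × (2540 − 12.5) × 20.5 / [2250 × (1 + 0.0524 × 20.5)] = 8.49×10^6 / 4667 = 1819 m³.
F/M = Q·S₀ / (V·X) = 333 × 2540 / (1819 × 2250) = 0.2067 g BOD₅·(g VSS·d)⁻¹.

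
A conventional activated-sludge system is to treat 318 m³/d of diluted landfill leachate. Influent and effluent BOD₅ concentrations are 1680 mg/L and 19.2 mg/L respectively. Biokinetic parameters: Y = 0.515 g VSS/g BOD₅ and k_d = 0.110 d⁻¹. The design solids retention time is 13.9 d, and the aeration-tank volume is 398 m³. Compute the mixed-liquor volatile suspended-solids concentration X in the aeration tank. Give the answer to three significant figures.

From V·X·(1 + k_d·θ_c) = Y·Q·(S₀ − S)·θ_c: X = 0.515 × 318 × (1680 − 19.2) × 13.9 / [398 × (1 + 0.110 × 13.9)] = 3756 mg/L.

X ≈ 3760 mg/L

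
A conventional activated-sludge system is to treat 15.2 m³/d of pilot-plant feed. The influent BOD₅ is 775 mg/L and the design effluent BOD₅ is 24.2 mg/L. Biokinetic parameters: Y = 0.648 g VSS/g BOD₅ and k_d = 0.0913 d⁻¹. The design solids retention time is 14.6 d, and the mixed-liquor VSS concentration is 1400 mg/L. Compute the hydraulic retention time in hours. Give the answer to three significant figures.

τ ≈ 52.2 h

Rearranging the biomass balance for a CMAS with decay, V = Y·Q·ΔS·θ_c / [X·(1+k_d θ_c)] = 0.648 × 15.2 × (775 − 24.2) × 14.6 / [1400 × (1 + 0.0913 × 14.6)] = 1.08×10^5 / 3266 = 33.06 m³.
Hydraulic retention time τ = V/Q = 33.06 / 15.2 = 2.175 d = 52.19 h.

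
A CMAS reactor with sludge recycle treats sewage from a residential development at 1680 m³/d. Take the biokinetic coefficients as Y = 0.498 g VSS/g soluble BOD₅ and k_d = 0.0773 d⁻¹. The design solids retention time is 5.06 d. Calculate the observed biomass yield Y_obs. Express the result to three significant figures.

Y_obs ≈ 0.358 g VSS/g soluble BOD₅

Y_obs = Y / (1 + k_d θ_c) = 0.498 / (1 + 0.0773 × 5.06) = 0.498 / 1.391 = 0.3580.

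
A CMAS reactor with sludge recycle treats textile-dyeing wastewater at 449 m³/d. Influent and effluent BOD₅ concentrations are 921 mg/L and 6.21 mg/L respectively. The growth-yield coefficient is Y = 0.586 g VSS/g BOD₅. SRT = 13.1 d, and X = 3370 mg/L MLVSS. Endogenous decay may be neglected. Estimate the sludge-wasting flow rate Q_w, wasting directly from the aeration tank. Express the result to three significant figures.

Q_w ≈ 71.4 m³/d

With k_d = 0 the design equation reduces to V = Y Q (S₀−S) θ_c / X = 0.586 × 449 × (921 − 6.21) × 13.1 / 3370 = 935.6 m³.
With mixed-liquor wasting, θ_c = V/Q_w, so Q_w = V/θ_c = 935.6/13.1 = 71.42 m³/d.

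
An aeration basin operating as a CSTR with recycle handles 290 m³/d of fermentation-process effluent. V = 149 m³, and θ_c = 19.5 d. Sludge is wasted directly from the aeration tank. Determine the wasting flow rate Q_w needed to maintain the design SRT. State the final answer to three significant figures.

Wasting from the aeration tank: Q_w = V / θ_c = 149.0 / 19.5 = 7.641 m³/d.

Q_w ≈ 7.64 m³/d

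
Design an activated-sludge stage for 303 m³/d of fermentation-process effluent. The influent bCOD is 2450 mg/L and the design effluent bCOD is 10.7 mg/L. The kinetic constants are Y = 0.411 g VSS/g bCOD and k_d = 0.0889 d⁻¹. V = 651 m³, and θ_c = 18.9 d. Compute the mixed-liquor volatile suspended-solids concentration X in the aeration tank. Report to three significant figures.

X = Y·Q·ΔS·θ_c / [V·(1 + k_d θ_c)] = 0.411 × 303 × (2450 − 10.7) × 18.9 / [651 × (1 + 0.0889 × 18.9)] = 3290 mg/L.

X ≈ 3290 mg/L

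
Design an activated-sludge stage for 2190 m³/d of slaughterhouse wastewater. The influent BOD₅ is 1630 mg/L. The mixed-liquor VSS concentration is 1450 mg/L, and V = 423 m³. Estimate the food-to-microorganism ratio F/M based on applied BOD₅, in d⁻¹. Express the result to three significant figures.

Food-to-microorganism ratio F/M = Q S₀ / (V X) = 2190 × 1630 / (423.0 × 1450) = 5.820 d⁻¹.

F/M ≈ 5.82 d⁻¹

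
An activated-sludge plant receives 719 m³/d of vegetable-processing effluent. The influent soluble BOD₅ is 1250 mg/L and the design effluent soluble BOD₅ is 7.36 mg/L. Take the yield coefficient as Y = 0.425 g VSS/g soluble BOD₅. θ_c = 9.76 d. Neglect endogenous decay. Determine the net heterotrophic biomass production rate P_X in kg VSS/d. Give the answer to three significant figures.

With endogenous decay neglected, the observed yield equals the true yield: Y_obs = Y = 0.425 g VSS/g soluble BOD₅.
Mass of soluble BOD₅ removed per day: Q(S₀ − S) = 719 × 1243 g/m³ = 893.5 kg/d.
Biomass produced: P_X = Y_obs·Q·ΔS = 0.4250 × 893.5 ≈ 379.7 kg VSS/d.

P_X ≈ 380 kg VSS/d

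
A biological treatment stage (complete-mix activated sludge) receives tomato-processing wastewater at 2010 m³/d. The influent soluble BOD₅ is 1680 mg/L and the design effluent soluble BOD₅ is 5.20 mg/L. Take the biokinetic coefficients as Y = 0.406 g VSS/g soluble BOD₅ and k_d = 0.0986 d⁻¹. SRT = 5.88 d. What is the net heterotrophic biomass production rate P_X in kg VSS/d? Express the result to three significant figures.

P_X ≈ 865 kg VSS/d

The observed yield is Y_obs = Y/(1 + k_d·θ_c) = 0.406 / (1 + 0.0986 × 5.88) = 0.406 / 1.580 = 0.2570 g VSS per g soluble BOD₅ removed.
Substrate removed = Q·(S₀ − S) = 2010 m³/d × (1680 − 5.20) g/m³ = 3.37×10^6 g/d = 3366 kg/d.
P_X = Y_obs · Q(S₀ − S) = 0.2570 × 3366 = 865.2 kg VSS/d.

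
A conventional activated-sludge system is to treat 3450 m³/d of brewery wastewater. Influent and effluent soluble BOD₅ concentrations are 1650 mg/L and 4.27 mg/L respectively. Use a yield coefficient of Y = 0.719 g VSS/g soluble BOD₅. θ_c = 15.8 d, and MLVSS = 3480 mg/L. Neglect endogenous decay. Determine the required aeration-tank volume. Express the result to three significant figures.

V ≈ 18500 m³

With k_d = 0 the design equation reduces to V = Y Q (S₀−S) θ_c / X = 0.719 × 3450 × (1650 − 4.27) × 15.8 / 3480 = 18535 m³.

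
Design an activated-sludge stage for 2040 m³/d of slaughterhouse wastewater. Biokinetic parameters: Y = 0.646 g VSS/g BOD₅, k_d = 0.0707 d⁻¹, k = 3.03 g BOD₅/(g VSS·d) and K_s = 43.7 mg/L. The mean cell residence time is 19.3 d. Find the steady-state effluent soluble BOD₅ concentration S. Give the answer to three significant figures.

S ≈ 2.92 mg/L

For a completely mixed reactor with recycle the Lawrence–McCarty relation gives S = K_s·(1 + k_d·θ_c) / [θ_c·(Y·k − k_d) − 1] = 43.7 × (1 + 0.0707 × 19.3) / [19.3 × (0.646 × 3.03 − 0.0707) − 1] = 103.3 / 35.41 = 2.918 mg/L.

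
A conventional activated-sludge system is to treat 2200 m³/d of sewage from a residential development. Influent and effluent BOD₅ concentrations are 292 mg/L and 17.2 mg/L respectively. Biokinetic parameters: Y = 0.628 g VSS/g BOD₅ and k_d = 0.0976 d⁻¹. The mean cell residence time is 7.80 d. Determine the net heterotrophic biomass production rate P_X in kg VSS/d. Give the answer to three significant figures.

P_X ≈ 216 kg VSS/d

The observed yield is Y_obs = Y/(1 + k_d·θ_c) = 0.628 / (1 + 0.0976 × 7.80) = 0.628 / 1.761 = 0.3566 g VSS per g BOD₅ removed.
Substrate removed = Q·(S₀ − S) = 2200 m³/d × (292 − 17.2) g/m³ = 6.05×10^5 g/d = 604.6 kg/d.
Net biomass production P_X = Y_obs × Q·(S₀ − S) = 0.3566 × 604.6 = 215.6 kg VSS/d.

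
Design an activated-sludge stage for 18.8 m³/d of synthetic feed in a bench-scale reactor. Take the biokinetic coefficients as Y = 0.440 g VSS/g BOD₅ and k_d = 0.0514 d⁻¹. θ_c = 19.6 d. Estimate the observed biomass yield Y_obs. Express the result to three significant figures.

Y_obs ≈ 0.219 g VSS/g BOD₅

Correct the yield for decay: Y_obs = Y/(1 + k_d θ_c) = 0.440 / (1 + 0.0514 × 19.6) = 0.440 / 2.007 = 0.2192.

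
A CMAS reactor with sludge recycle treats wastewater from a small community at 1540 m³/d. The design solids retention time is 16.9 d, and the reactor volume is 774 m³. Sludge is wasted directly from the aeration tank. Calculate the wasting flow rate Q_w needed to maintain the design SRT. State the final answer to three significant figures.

With mixed-liquor wasting, θ_c = V/Q_w, so Q_w = V/θ_c = 774.0/16.9 = 45.80 m³/d.

Q_w ≈ 45.8 m³/d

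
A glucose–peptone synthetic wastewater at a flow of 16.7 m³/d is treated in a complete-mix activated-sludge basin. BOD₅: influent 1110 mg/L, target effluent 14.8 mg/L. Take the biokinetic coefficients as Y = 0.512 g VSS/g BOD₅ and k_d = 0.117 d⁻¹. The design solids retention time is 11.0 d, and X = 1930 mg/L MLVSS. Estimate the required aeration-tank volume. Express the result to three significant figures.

From the SRT design equation V = Y Q (S₀−S) θ_c / [X (1 + k_d θ_c)] = 0.512 × 16.7 × (1110 − 14.8) × 11.0 / [1930 × (1 + 0.117 × 11.0)] = 1.03×10^5 / 4414 = 23.34 m³.

V ≈ 23.3 m³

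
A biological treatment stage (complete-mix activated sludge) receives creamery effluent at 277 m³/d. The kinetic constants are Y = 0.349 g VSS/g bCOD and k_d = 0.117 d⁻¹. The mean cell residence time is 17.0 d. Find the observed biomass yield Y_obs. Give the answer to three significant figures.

Correct the yield for decay: Y_obs = Y/(1 + k_d θ_c) = 0.349 / (1 + 0.117 × 17.0) = 0.349 / 2.989 = 0.1168.

Y_obs ≈ 0.117 g VSS/g bCOD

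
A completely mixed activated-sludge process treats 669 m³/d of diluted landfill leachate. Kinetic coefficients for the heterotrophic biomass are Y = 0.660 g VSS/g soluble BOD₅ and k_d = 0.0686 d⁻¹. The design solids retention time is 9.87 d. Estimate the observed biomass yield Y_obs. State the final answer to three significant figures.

Y_obs ≈ 0.394 g VSS/g soluble BOD₅

Correct the yield for decay: Y_obs = Y/(1 + k_d θ_c) = 0.660 / (1 + 0.0686 × 9.87) = 0.660 / 1.677 = 0.3935.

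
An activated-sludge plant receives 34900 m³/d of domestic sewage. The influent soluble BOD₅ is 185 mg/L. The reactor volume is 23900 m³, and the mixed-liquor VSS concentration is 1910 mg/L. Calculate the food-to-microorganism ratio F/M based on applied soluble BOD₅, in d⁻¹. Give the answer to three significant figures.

F/M ≈ 0.141 d⁻¹

F/M = Q·S₀ / (V·X) = 34900 × 185 / (23900 × 1910) = 0.1414 g soluble BOD₅·(g VSS·d)⁻¹.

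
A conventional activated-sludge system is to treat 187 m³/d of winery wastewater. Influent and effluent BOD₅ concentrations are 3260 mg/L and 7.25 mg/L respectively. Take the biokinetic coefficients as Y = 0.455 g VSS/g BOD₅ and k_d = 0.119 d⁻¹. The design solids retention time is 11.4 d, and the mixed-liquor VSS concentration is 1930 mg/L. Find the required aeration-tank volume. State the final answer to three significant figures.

V ≈ 694 m³

From the SRT design equation V = Y Q (S₀−S) θ_c / [X (1 + k_d θ_c)] = 0.455 × 187 × (3260 − 7.25) × 11.4 / [1930 × (1 + 0.119 × 11.4)] = 3.16×10^6 / 4548 = 693.7 m³.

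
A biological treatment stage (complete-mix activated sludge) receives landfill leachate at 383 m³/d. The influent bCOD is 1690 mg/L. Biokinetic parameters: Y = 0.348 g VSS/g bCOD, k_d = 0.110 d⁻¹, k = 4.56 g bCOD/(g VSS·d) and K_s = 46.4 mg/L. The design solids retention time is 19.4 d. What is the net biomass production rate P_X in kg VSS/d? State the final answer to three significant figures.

From the Monod/SRT balance for a CMAS, S = K_s·(1+k_d θ_c)/[θ_c·(Y k − k_d) − 1] = 46.4 × (1 + 0.110 × 19.4) / [19.4 × (0.348 × 4.56 − 0.110) − 1] = 145.4 / 27.65 = 5.259 mg/L.
Y_obs = Y / (1 + k_d θ_c) = 0.348 / (1 + 0.110 × 19.4) = 0.348 / 3.134 = 0.1110.
ΔS = 1690 − 5.26 = 1685 mg/L, so the substrate removal rate is 383 × 1685/1000 = 645.3 kg bCOD/d.
Net biomass production P_X = Y_obs × Q·(S₀ − S) = 0.1110 × 645.3 = 71.65 kg VSS/d.

P_X ≈ 71.6 kg VSS/d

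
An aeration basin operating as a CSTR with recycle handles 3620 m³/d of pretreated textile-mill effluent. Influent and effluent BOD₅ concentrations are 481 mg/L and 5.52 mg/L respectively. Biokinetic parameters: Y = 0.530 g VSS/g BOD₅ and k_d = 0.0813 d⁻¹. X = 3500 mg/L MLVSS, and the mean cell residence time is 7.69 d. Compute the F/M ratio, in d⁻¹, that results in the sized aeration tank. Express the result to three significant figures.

Rearranging the biomass balance for a CMAS with decay, V = Y·Q·ΔS·θ_c / [X·(1+k_d θ_c)] = 0.530 × 3620 × (481 − 5.52) × 7.69 / [3500 × (1 + 0.0813 × 7.69)] = 7.02×10^6 / 5688 = 1233 m³.
F/M = Q·S₀ / (V·X) = 3620 × 481 / (1233 × 3500) = 0.4034 g BOD₅·(g VSS·d)⁻¹.

F/M ≈ 0.403 d⁻¹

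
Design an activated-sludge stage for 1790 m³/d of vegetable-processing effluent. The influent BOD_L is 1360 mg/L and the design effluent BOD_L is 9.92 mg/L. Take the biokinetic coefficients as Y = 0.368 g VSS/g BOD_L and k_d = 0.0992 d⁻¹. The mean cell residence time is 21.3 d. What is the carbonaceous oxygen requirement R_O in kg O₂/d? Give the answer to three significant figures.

R_O ≈ 2010 kg O₂/d

Y_obs = Y / (1 + k_d θ_c) = 0.368 / (1 + 0.0992 × 21.3) = 0.368 / 3.113 = 0.1182.
Q·(S₀ − S) = 1790 × (1360 − 9.92) × 10⁻³ = 2417 kg/d removed.
Net sludge production P_X = 0.1182 × 2417 = 285.7 kg VSS/d.
R_O = Q·(S₀ − S) − 1.42·P_X = 2417 − 1.42 × 285.7 = 2011 kg O₂/d.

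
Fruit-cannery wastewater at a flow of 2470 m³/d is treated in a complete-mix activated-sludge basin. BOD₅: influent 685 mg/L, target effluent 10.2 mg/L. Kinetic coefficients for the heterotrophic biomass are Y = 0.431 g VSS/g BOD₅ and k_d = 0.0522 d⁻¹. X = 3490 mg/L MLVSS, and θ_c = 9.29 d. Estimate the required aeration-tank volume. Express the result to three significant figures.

Rearranging the biomass balance for a CMAS with decay, V = Y·Q·ΔS·θ_c / [X·(1+k_d θ_c)] = 0.431 × 2470 × (685 − 10.2) × 9.29 / [3490 × (1 + 0.0522 × 9.29)] = 6.67×10^6 / 5182 = 1288 m³.

V ≈ 1290 m³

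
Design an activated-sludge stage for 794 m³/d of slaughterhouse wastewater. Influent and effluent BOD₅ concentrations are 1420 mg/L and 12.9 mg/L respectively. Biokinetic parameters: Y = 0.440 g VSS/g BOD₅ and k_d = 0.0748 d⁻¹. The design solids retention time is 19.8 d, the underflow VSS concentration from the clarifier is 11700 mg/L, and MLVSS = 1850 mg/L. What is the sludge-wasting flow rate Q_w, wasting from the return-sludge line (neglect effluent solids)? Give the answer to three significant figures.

Rearranging the biomass balance for a CMAS with decay, V = Y·Q·ΔS·θ_c / [X·(1+k_d θ_c)] = 0.440 × 794 × (1420 − 12.9) × 19.8 / [1850 × (1 + 0.0748 × 19.8)] = 9.73×10^6 / 4590 = 2121 m³.
θ_c = V·X/(Q_w·X_r) when wasting from the recycle, so Q_w = V·X/(θ_c·X_r) = 2121 × 1850 / (19.8 × 11700) = 16.93 m³/d.

Q_w ≈ 16.9 m³/d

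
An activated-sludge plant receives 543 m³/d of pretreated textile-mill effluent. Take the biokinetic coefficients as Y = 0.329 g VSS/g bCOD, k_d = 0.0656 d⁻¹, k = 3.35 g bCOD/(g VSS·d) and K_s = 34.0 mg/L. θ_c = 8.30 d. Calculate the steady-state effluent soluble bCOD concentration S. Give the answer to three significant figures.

From the Monod/SRT balance for a CMAS, S = K_s·(1+k_d θ_c)/[θ_c·(Y k − k_d) − 1] = 34.0 × (1 + 0.0656 × 8.30) / [8.30 × (0.329 × 3.35 − 0.0656) − 1] = 52.51 / 7.603 = 6.906 mg/L.

S ≈ 6.91 mg/L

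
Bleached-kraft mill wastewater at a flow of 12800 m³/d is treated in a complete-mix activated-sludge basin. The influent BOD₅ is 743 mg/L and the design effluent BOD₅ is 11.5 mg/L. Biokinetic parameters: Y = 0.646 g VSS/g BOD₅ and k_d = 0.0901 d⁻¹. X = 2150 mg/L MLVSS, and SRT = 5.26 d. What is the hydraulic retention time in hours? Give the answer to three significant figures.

τ ≈ 18.8 h

Rearranging the biomass balance for a CMAS with decay, V = Y·Q·ΔS·θ_c / [X·(1+k_d θ_c)] = 0.646 × 12800 × (743 − 11.5) × 5.26 / [2150 × (1 + 0.0901 × 5.26)] = 3.18×10^7 / 3169 = 10040 m³.
τ = V/Q = 10040/12800 = 0.7844 d, or 18.82 h.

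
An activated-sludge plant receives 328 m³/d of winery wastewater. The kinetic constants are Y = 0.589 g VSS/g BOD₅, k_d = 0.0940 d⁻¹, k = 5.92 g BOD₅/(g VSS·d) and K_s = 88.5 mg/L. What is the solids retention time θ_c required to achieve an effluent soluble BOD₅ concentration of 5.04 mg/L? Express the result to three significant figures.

From 1/θ_c = Y·k·S/(K_s + S) − k_d: Y·k·S/(K_s+S) = 0.589 × 5.92 × 5.04 / (88.5 + 5.04) = 0.1879 d⁻¹.
1/θ_c = 0.1879 − 0.0940 = 0.09388 d⁻¹, so θ_c = 10.65 d.

θ_c ≈ 10.7 d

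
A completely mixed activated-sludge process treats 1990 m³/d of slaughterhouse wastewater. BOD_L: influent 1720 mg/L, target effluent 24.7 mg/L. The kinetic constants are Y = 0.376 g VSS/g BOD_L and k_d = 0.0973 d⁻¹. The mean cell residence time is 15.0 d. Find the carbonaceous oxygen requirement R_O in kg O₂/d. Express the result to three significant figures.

R_O ≈ 2640 kg O₂/d

The observed yield is Y_obs = Y/(1 + k_d·θ_c) = 0.376 / (1 + 0.0973 × 15.0) = 0.376 / 2.460 = 0.1529 g VSS per g BOD_L removed.
Substrate removed = Q·(S₀ − S) = 1990 m³/d × (1720 − 24.7) g/m³ = 3.37×10^6 g/d = 3374 kg/d.
Biomass synthesised: P_X = Y_obs × 3374 = 515.8 kg VSS/d.
R_O = Q·(S₀ − S) − 1.42·P_X = 3374 − 1.42 × 515.8 = 2641 kg O₂/d.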